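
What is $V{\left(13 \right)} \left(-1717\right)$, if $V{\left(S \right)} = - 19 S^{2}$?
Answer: $5513287$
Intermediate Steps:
$V{\left(13 \right)} \left(-1717\right) = - 19 \cdot 13^{2} \left(-1717\right) = \left(-19\right) 169 \left(-1717\right) = \left(-3211\right) \left(-1717\right) = 5513287$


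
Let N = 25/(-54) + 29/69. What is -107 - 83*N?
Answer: -128495/1242 ≈ -103.46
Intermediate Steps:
N = -53/1242 (N = 25*(-1/54) + 29*(1/69) = -25/54 + 29/69 = -53/1242 ≈ -0.042673)
-107 - 83*N = -107 - 83*(-53/1242) = -107 + 4399/1242 = -128495/1242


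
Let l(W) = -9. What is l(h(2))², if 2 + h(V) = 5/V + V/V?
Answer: 81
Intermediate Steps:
h(V) = -1 + 5/V (h(V) = -2 + (5/V + V/V) = -2 + (5/V + 1) = -2 + (1 + 5/V) = -1 + 5/V)
l(h(2))² = (-9)² = 81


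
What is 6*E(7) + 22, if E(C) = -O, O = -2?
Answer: 34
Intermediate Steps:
E(C) = 2 (E(C) = -1*(-2) = 2)
6*E(7) + 22 = 6*2 + 22 = 12 + 22 = 34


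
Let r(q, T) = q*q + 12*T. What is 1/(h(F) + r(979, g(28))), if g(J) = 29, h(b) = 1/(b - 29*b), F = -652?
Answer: 18256/17503651985 ≈ 1.0430e-6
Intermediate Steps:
h(b) = -1/(28*b) (h(b) = 1/(-28*b) = -1/(28*b))
r(q, T) = q² + 12*T
1/(h(F) + r(979, g(28))) = 1/(-1/28/(-652) + (979² + 12*29)) = 1/(-1/28*(-1/652) + (958441 + 348)) = 1/(1/18256 + 958789) = 1/(17503651985/18256) = 18256/17503651985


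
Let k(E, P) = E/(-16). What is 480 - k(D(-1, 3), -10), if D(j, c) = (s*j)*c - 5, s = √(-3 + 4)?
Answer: 959/2 ≈ 479.50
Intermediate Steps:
s = 1 (s = √1 = 1)
D(j, c) = -5 + c*j (D(j, c) = (1*j)*c - 5 = j*c - 5 = c*j - 5 = -5 + c*j)
k(E, P) = -E/16 (k(E, P) = E*(-1/16) = -E/16)
480 - k(D(-1, 3), -10) = 480 - (-1)*(-5 + 3*(-1))/16 = 480 - (-1)*(-5 - 3)/16 = 480 - (-1)*(-8)/16 = 480 - 1*½ = 480 - ½ = 959/2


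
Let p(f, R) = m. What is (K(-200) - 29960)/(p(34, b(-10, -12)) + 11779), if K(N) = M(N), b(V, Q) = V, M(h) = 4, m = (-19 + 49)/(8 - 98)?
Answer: -22467/8834 ≈ -2.5432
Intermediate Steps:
m = -⅓ (m = 30/(-90) = 30*(-1/90) = -⅓ ≈ -0.33333)
K(N) = 4
p(f, R) = -⅓
(K(-200) - 29960)/(p(34, b(-10, -12)) + 11779) = (4 - 29960)/(-⅓ + 11779) = -29956/35336/3 = -29956*3/35336 = -22467/8834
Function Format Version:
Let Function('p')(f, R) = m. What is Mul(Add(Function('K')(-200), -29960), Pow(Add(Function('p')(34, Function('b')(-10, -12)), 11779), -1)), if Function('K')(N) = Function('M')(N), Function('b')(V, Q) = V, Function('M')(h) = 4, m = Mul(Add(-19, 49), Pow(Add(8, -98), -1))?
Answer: Rational(-22467, 8834) ≈ -2.5432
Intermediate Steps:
m = Rational(-1, 3) (m = Mul(30, Pow(-90, -1)) = Mul(30, Rational(-1, 90)) = Rational(-1, 3) ≈ -0.33333)
Function('K')(N) = 4
Function('p')(f, R) = Rational(-1, 3)
Mul(Add(Function('K')(-200), -29960), Pow(Add(Function('p')(34, Function('b')(-10, -12)), 11779), -1)) = Mul(Add(4, -29960), Pow(Add(Rational(-1, 3), 11779), -1)) = Mul(-29956, Pow(Rational(35336, 3), -1)) = Mul(-29956, Rational(3, 35336)) = Rational(-22467, 8834)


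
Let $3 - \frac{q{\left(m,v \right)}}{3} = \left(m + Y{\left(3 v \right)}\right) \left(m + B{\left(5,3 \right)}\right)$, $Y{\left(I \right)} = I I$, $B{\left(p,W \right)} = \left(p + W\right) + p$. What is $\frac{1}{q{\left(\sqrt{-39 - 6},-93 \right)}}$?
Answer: $\frac{i}{63 \left(- 48185 i + 11122 \sqrt{5}\right)} \approx -2.6012 \cdot 10^{-7} + 1.3426 \cdot 10^{-7} i$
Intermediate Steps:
$B{\left(p,W \right)} = W + 2 p$ ($B{\left(p,W \right)} = \left(W + p\right) + p = W + 2 p$)
$Y{\left(I \right)} = I^{2}$
$q{\left(m,v \right)} = 9 - 3 \left(13 + m\right) \left(m + 9 v^{2}\right)$ ($q{\left(m,v \right)} = 9 - 3 \left(m + \left(3 v\right)^{2}\right) \left(m + \left(3 + 2 \cdot 5\right)\right) = 9 - 3 \left(m + 9 v^{2}\right) \left(m + \left(3 + 10\right)\right) = 9 - 3 \left(m + 9 v^{2}\right) \left(m + 13\right) = 9 - 3 \left(m + 9 v^{2}\right) \left(13 + m\right) = 9 - 3 \left(13 + m\right) \left(m + 9 v^{2}\right)$)
$\frac{1}{q{\left(\sqrt{-39 - 6},-93 \right)}} = \frac{1}{9 - 351 \left(-93\right)^{2} - 39 \sqrt{-39 - 6} - 3 \left(\sqrt{-39 - 6}\right)^{2} - 27 \sqrt{-39 - 6} \left(-93\right)^{2}} = \frac{1}{9 - 3035799 - 39 \sqrt{-45} - 3 \left(\sqrt{-45}\right)^{2} - 27 \sqrt{-45} \cdot 8649} = \frac{1}{9 - 3035799 - 39 \cdot 3 i \sqrt{5} - 3 \left(3 i \sqrt{5}\right)^{2} - 27 \cdot 3 i \sqrt{5} \cdot 8649} = \frac{1}{9 - 3035799 - 117 i \sqrt{5} - -135 - 700569 i \sqrt{5}} = \frac{1}{9 - 3035799 - 117 i \sqrt{5} + 135 - 700569 i \sqrt{5}} = \frac{1}{-3035655 - 700686 i \sqrt{5}}$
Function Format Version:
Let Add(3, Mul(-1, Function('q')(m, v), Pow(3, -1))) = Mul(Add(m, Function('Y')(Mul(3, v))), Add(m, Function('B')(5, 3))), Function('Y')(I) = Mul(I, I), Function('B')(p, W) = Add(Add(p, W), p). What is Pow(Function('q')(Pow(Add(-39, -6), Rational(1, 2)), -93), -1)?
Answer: Mul(Rational(1, 63), I, Pow(Add(Mul(-48185, I), Mul(11122, Pow(5, Rational(1, 2)))), -1)) ≈ Add(-2.6012e-7, Mul(1.3426e-7, I))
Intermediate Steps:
Function('B')(p, W) = Add(W, Mul(2, p)) (Function('B')(p, W) = Add(Add(W, p), p) = Add(W, Mul(2, p)))
Function('Y')(I) = Pow(I, 2)
Function('q')(m, v) = Add(9, Mul(-3, Add(13, m), Add(m, Mul(9, Pow(v, 2))))) (Function('q')(m, v) = Add(9, Mul(-3, Mul(Add(m, Pow(Mul(3, v), 2)), Add(m, Add(3, Mul(2, 5)))))) = Add(9, Mul(-3, Mul(Add(m, Mul(9, Pow(v, 2))), Add(m, Add(3, 10))))) = Add(9, Mul(-3, Mul(Add(m, Mul(9, Pow(v, 2))), Add(m, 13)))) = Add(9, Mul(-3, Mul(Add(m, Mul(9, Pow(v, 2))), Add(13, m)))) = Add(9, Mul(-3, Mul(Add(13, m), Add(m, Mul(9, Pow(v, 2)))))) = Add(9, Mul(-3, Add(13, m), Add(m, Mul(9, Pow(v, 2))))))
Pow(Function('q')(Pow(Add(-39, -6), Rational(1, 2)), -93), -1) = Pow(Add(9, Mul(-351, Pow(-93, 2)), Mul(-39, Pow(Add(-39, -6), Rational(1, 2))), Mul(-3, Pow(Pow(Add(-39, -6), Rational(1, 2)), 2)), Mul(-27, Pow(Add(-39, -6), Rational(1, 2)), Pow(-93, 2))), -1) = Pow(Add(9, Mul(-351, 8649), Mul(-39, Pow(-45, Rational(1, 2))), Mul(-3, Pow(Pow(-45, Rational(1, 2)), 2)), Mul(-27, Pow(-45, Rational(1, 2)), 8649)), -1) = Pow(Add(9, -3035799, Mul(-39, Mul(3, I, Pow(5, Rational(1, 2)))), Mul(-3, Pow(Mul(3, I, Pow(5, Rational(1, 2))), 2)), Mul(-27, Mul(3, I, Pow(5, Rational(1, 2))), 8649)), -1) = Pow(Add(9, -3035799, Mul(-117, I, Pow(5, Rational(1, 2))), Mul(-3, -45), Mul(-700569, I, Pow(5, Rational(1, 2)))), -1) = Pow(Add(9, -3035799, Mul(-117, I, Pow(5, Rational(1, 2))), 135, Mul(-700569, I, Pow(5, Rational(1, 2)))), -1) = Pow(Add(-3035655, Mul(-700686, I, Pow(5, Rational(1, 2)))), -1)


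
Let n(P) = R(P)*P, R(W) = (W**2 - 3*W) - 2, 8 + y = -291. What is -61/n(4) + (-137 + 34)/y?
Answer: -17415/2392 ≈ -7.2805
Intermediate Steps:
y = -299 (y = -8 - 291 = -299)
R(W) = -2 + W**2 - 3*W
n(P) = P*(-2 + P**2 - 3*P) (n(P) = (-2 + P**2 - 3*P)*P = P*(-2 + P**2 - 3*P))
-61/n(4) + (-137 + 34)/y = -61*1/(4*(-2 + 4**2 - 3*4)) + (-137 + 34)/(-299) = -61*1/(4*(-2 + 16 - 12)) - 103*(-1/299) = -61/(4*2) + 103/299 = -61/8 + 103/299 = -17415/2392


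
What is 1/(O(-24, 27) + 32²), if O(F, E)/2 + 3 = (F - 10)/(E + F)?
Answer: 3/2986 ≈ 0.0010047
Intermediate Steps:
O(F, E) = -6 + 2*(-10 + F)/(E + F) (O(F, E) = -6 + 2*((F - 10)/(E + F)) = -6 + 2*((-10 + F)/(E + F)) = -6 + 2*(-10 + F)/(E + F))
1/(O(-24, 27) + 32²) = 1/(2*(-10 - 3*27 - 2*(-24))/(27 - 24) + 32²) = 1/(2*(-10 - 81 + 48)/3 + 1024) = 1/(2*(⅓)*(-43) + 1024) = 1/(-86/3 + 1024) = 1/(2986/3) = 3/2986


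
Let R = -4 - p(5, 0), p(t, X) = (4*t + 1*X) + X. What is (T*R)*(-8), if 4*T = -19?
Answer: -912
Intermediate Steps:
T = -19/4 (T = (1/4)*(-19) = -19/4 ≈ -4.7500)
p(t, X) = 2*X + 4*t (p(t, X) = (4*t + X) + X = (X + 4*t) + X = 2*X + 4*t)
R = -24 (R = -4 - (2*0 + 4*5) = -4 - (0 + 20) = -4 - 1*20 = -4 - 20 = -24)
(T*R)*(-8) = -19/4*(-24)*(-8) = 114*(-8) = -912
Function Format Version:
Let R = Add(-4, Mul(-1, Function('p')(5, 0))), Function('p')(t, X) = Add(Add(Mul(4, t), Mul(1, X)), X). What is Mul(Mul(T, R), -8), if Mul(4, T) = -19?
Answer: -912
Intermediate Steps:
T = Rational(-19, 4) (T = Mul(Rational(1, 4), -19) = Rational(-19, 4) ≈ -4.7500)
Function('p')(t, X) = Add(Mul(2, X), Mul(4, t)) (Function('p')(t, X) = Add(Add(Mul(4, t), X), X) = Add(Add(X, Mul(4, t)), X) = Add(Mul(2, X), Mul(4, t)))
R = -24 (R = Add(-4, Mul(-1, Add(Mul(2, 0), Mul(4, 5)))) = Add(-4, Mul(-1, Add(0, 20))) = Add(-4, Mul(-1, 20)) = Add(-4, -20) = -24)
Mul(Mul(T, R), -8) = Mul(Mul(Rational(-19, 4), -24), -8) = Mul(114, -8) = -912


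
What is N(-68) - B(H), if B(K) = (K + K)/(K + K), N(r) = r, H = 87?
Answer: -69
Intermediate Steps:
B(K) = 1 (B(K) = (2*K)/((2*K)) = (2*K)*(1/(2*K)) = 1)
N(-68) - B(H) = -68 - 1*1 = -68 - 1 = -69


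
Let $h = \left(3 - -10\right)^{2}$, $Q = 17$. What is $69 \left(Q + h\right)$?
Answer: $12834$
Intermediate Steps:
$h = 169$ ($h = \left(3 + 10\right)^{2} = 13^{2} = 169$)
$69 \left(Q + h\right) = 69 \left(17 + 169\right) = 69 \cdot 186 = 12834$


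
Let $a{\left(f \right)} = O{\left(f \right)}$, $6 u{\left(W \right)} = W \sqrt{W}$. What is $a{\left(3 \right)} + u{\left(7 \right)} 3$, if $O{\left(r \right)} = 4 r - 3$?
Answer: $9 + \frac{7 \sqrt{7}}{2} \approx 18.26$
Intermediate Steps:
$O{\left(r \right)} = -3 + 4 r$
$u{\left(W \right)} = \frac{W^{\frac{3}{2}}}{6}$ ($u{\left(W \right)} = \frac{W \sqrt{W}}{6} = \frac{W^{\frac{3}{2}}}{6}$)
$a{\left(f \right)} = -3 + 4 f$
$a{\left(3 \right)} + u{\left(7 \right)} 3 = \left(-3 + 4 \cdot 3\right) + \frac{7^{\frac{3}{2}}}{6} \cdot 3 = \left(-3 + 12\right) + \frac{7 \sqrt{7}}{6} \cdot 3 = 9 + \frac{7 \sqrt{7}}{6} \cdot 3 = 9 + \frac{7 \sqrt{7}}{2}$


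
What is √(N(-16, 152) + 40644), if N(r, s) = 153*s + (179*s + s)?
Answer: 78*√15 ≈ 302.09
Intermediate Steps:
N(r, s) = 333*s (N(r, s) = 153*s + 180*s = 333*s)
√(N(-16, 152) + 40644) = √(333*152 + 40644) = √(50616 + 40644) = √91260 = 78*√15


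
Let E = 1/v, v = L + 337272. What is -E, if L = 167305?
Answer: -1/504577 ≈ -1.9819e-6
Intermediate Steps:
v = 504577 (v = 167305 + 337272 = 504577)
E = 1/504577 ≈ 1.9819e-6
-E = -1*1/504577 = -1/504577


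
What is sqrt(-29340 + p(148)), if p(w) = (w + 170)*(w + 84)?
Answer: 46*sqrt(21) ≈ 210.80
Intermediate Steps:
p(w) = (84 + w)*(170 + w) (p(w) = (170 + w)*(84 + w) = (84 + w)*(170 + w))
sqrt(-29340 + p(148)) = sqrt(-29340 + (14280 + 148**2 + 254*148)) = sqrt(-29340 + (14280 + 21904 + 37592)) = sqrt(-29340 + 73776) = sqrt(44436) = 46*sqrt(21)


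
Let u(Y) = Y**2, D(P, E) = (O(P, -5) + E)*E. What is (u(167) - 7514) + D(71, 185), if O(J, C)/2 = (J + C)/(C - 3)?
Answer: 103095/2 ≈ 51548.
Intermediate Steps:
O(J, C) = 2*(C + J)/(-3 + C) (O(J, C) = 2*((J + C)/(C - 3)) = 2*((C + J)/(-3 + C)) = 2*(C + J)/(-3 + C))
D(P, E) = E*(5/4 + E - P/4) (D(P, E) = (2*(-5 + P)/(-3 - 5) + E)*E = (2*(-5 + P)/(-8) + E)*E = (2*(-1/8)*(-5 + P) + E)*E = ((5/4 - P/4) + E)*E = (5/4 + E - P/4)*E = E*(5/4 + E - P/4))
(u(167) - 7514) + D(71, 185) = (167**2 - 7514) + (1/4)*185*(5 - 1*71 + 4*185) = (27889 - 7514) + (1/4)*185*(5 - 71 + 740) = 20375 + (1/4)*185*674 = 20375 + 62345/2 = 103095/2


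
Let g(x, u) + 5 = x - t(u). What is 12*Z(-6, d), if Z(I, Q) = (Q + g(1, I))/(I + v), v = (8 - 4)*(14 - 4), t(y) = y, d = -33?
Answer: -186/17 ≈ -10.941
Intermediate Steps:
g(x, u) = -5 + x - u (g(x, u) = -5 + (x - u) = -5 + x - u)
v = 40 (v = 4*10 = 40)
Z(I, Q) = (-4 + Q - I)/(40 + I) (Z(I, Q) = (Q + (-5 + 1 - I))/(I + 40) = (Q + (-4 - I))/(40 + I) = (-4 + Q - I)/(40 + I))
12*Z(-6, d) = 12*((-4 - 33 - 1*(-6))/(40 - 6)) = 12*((-4 - 33 + 6)/34) = 12*((1/34)*(-31)) = 12*(-31/34) = -186/17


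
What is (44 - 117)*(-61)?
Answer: 4453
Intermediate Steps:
(44 - 117)*(-61) = -73*(-61) = 4453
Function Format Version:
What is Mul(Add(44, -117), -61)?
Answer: 4453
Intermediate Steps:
Mul(Add(44, -117), -61) = Mul(-73, -61) = 4453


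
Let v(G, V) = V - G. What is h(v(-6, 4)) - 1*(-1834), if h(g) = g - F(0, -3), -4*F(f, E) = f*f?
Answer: 1844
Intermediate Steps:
F(f, E) = -f**2/4 (F(f, E) = -f*f/4 = -f**2/4)
h(g) = g (h(g) = g - (-1)*0**2/4 = g - (-1)*0/4 = g - 1*0 = g + 0 = g)
h(v(-6, 4)) - 1*(-1834) = (4 - 1*(-6)) - 1*(-1834) = (4 + 6) + 1834 = 10 + 1834 = 1844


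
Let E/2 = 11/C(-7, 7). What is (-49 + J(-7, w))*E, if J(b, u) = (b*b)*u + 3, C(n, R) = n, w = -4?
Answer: 5324/7 ≈ 760.57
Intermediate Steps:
J(b, u) = 3 + u*b² (J(b, u) = b²*u + 3 = u*b² + 3 = 3 + u*b²)
E = -22/7 (E = 2*(11/(-7)) = 2*(11*(-⅐)) = 2*(-11/7) = -22/7 ≈ -3.1429)
(-49 + J(-7, w))*E = (-49 + (3 - 4*(-7)²))*(-22/7) = (-49 + (3 - 4*49))*(-22/7) = (-49 + (3 - 196))*(-22/7) = (-49 - 193)*(-22/7) = -242*(-22/7) = 5324/7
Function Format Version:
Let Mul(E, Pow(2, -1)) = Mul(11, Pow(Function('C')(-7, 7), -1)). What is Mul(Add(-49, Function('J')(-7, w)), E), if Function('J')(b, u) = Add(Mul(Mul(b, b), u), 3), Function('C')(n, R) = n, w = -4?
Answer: Rational(5324, 7) ≈ 760.57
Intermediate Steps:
Function('J')(b, u) = Add(3, Mul(u, Pow(b, 2))) (Function('J')(b, u) = Add(Mul(Pow(b, 2), u), 3) = Add(Mul(u, Pow(b, 2)), 3) = Add(3, Mul(u, Pow(b, 2))))
E = Rational(-22, 7) (E = Mul(2, Mul(11, Pow(-7, -1))) = Mul(2, Mul(11, Rational(-1, 7))) = Mul(2, Rational(-11, 7)) = Rational(-22, 7) ≈ -3.1429)
Mul(Add(-49, Function('J')(-7, w)), E) = Mul(Add(-49, Add(3, Mul(-4, Pow(-7, 2)))), Rational(-22, 7)) = Mul(Add(-49, Add(3, Mul(-4, 49))), Rational(-22, 7)) = Mul(Add(-49, Add(3, -196)), Rational(-22, 7)) = Mul(Add(-49, -193), Rational(-22, 7)) = Mul(-242, Rational(-22, 7)) = Rational(5324, 7)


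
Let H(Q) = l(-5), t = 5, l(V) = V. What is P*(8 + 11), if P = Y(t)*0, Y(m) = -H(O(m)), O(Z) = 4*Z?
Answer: 0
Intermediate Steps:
H(Q) = -5
Y(m) = 5 (Y(m) = -1*(-5) = 5)
P = 0 (P = 5*0 = 0)
P*(8 + 11) = 0*(8 + 11) = 0*19 = 0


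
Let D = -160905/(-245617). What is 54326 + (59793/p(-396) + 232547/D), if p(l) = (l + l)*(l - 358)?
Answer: 4369865595091393/10676368560 ≈ 4.0930e+5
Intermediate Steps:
D = 160905/245617 (D = -160905*(-1/245617) = 160905/245617 ≈ 0.65511)
p(l) = 2*l*(-358 + l) (p(l) = (2*l)*(-358 + l) = 2*l*(-358 + l))
54326 + (59793/p(-396) + 232547/D) = 54326 + (59793/((2*(-396)*(-358 - 396))) + 232547/(160905/245617)) = 54326 + (59793/((2*(-396)*(-754))) + 232547*(245617/160905)) = 54326 + (59793/597168 + 57117496499/160905) = 54326 + (59793*(1/597168) + 57117496499/160905) = 54326 + (19931/199056 + 57117496499/160905) = 54326 + 3789861196700833/10676368560 = 4369865595091393/10676368560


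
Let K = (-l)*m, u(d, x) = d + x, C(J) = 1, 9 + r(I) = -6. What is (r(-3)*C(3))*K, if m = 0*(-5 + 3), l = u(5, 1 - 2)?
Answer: 0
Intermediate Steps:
r(I) = -15 (r(I) = -9 - 6 = -15)
l = 4 (l = 5 + (1 - 2) = 5 - 1 = 4)
m = 0 (m = 0*(-2) = 0)
K = 0 (K = -1*4*0 = -4*0 = 0)
(r(-3)*C(3))*K = -15*1*0 = -15*0 = 0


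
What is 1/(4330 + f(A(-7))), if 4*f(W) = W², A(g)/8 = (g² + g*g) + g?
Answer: 1/136826 ≈ 7.3086e-6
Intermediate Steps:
A(g) = 8*g + 16*g² (A(g) = 8*((g² + g*g) + g) = 8*((g² + g²) + g) = 8*(2*g² + g) = 8*(g + 2*g²) = 8*g + 16*g²)
f(W) = W²/4
1/(4330 + f(A(-7))) = 1/(4330 + (8*(-7)*(1 + 2*(-7)))²/4) = 1/(4330 + (8*(-7)*(1 - 14))²/4) = 1/(4330 + (8*(-7)*(-13))²/4) = 1/(4330 + (¼)*728²) = 1/(4330 + (¼)*529984) = 1/(4330 + 132496) = 1/136826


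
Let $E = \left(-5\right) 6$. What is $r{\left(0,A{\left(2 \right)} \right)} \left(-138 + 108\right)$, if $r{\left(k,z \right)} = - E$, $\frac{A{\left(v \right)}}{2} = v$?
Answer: $-900$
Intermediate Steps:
$A{\left(v \right)} = 2 v$
$E = -30$
$r{\left(k,z \right)} = 30$ ($r{\left(k,z \right)} = \left(-1\right) \left(-30\right) = 30$)
$r{\left(0,A{\left(2 \right)} \right)} \left(-138 + 108\right) = 30 \left(-138 + 108\right) = 30 \left(-30\right) = -900$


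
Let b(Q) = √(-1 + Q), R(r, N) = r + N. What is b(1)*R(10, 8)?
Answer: 0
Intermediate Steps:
R(r, N) = N + r
b(1)*R(10, 8) = √(-1 + 1)*(8 + 10) = √0*18 = 0*18 = 0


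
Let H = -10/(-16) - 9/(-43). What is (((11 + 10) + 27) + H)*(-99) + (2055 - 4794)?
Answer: -2605317/344 ≈ -7573.6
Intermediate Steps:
H = 287/344 (H = -10*(-1/16) - 9*(-1/43) = 5/8 + 9/43 = 287/344 ≈ 0.83430)
(((11 + 10) + 27) + H)*(-99) + (2055 - 4794) = (((11 + 10) + 27) + 287/344)*(-99) + (2055 - 4794) = ((21 + 27) + 287/344)*(-99) - 2739 = (48 + 287/344)*(-99) - 2739 = (16799/344)*(-99) - 2739 = -1663101/344 - 2739 = -2605317/344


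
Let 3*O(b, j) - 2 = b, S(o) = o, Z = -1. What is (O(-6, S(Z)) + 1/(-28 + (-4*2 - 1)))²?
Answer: 22801/12321 ≈ 1.8506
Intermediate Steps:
O(b, j) = ⅔ + b/3
(O(-6, S(Z)) + 1/(-28 + (-4*2 - 1)))² = ((⅔ + (⅓)*(-6)) + 1/(-28 + (-4*2 - 1)))² = ((⅔ - 2) + 1/(-28 + (-8 - 1)))² = (-4/3 + 1/(-28 - 9))² = (-4/3 + 1/(-37))² = (-4/3 - 1/37)² = (-151/111)² = 22801/12321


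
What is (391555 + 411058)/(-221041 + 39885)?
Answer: -802613/181156 ≈ -4.4305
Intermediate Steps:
(391555 + 411058)/(-221041 + 39885) = 802613/(-181156) = 802613*(-1/181156) = -802613/181156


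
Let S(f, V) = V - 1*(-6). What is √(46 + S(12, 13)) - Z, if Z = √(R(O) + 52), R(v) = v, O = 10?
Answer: √65 - √62 ≈ 0.18825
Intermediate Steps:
Z = √62 (Z = √(10 + 52) = √62 ≈ 7.8740)
S(f, V) = 6 + V (S(f, V) = V + 6 = 6 + V)
√(46 + S(12, 13)) - Z = √(46 + (6 + 13)) - √62 = √(46 + 19) - √62 = √65 - √62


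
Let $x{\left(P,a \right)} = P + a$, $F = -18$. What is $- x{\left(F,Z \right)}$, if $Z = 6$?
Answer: $12$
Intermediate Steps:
$- x{\left(F,Z \right)} = - (-18 + 6) = \left(-1\right) \left(-12\right) = 12$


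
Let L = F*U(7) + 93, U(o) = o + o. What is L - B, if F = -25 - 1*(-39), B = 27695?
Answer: -27406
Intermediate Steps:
U(o) = 2*o
F = 14 (F = -25 + 39 = 14)
L = 289 (L = 14*(2*7) + 93 = 14*14 + 93 = 196 + 93 = 289)
L - B = 289 - 1*27695 = 289 - 27695 = -27406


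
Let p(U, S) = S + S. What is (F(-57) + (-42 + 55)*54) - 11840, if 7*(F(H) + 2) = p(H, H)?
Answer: -78094/7 ≈ -11156.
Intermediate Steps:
p(U, S) = 2*S
F(H) = -2 + 2*H/7 (F(H) = -2 + (2*H)/7 = -2 + 2*H/7)
(F(-57) + (-42 + 55)*54) - 11840 = ((-2 + (2/7)*(-57)) + (-42 + 55)*54) - 11840 = ((-2 - 114/7) + 13*54) - 11840 = (-128/7 + 702) - 11840 = 4786/7 - 11840 = -78094/7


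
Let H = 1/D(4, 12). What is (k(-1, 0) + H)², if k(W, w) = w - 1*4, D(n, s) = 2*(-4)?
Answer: 1089/64 ≈ 17.016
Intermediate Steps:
D(n, s) = -8
k(W, w) = -4 + w (k(W, w) = w - 4 = -4 + w)
H = -⅛ (H = 1/(-8) = -⅛ ≈ -0.12500)
(k(-1, 0) + H)² = ((-4 + 0) - ⅛)² = (-4 - ⅛)² = (-33/8)² = 1089/64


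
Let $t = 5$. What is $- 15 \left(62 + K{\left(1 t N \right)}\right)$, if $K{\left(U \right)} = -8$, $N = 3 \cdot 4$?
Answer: $-810$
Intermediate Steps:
$N = 12$
$- 15 \left(62 + K{\left(1 t N \right)}\right) = - 15 \left(62 - 8\right) = \left(-15\right) 54 = -810$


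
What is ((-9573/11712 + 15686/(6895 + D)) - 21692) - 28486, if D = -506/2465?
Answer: -3329268364290947/66351091776 ≈ -50177.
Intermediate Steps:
D = -506/2465 (D = -506*1/2465 = -506/2465 ≈ -0.20527)
((-9573/11712 + 15686/(6895 + D)) - 21692) - 28486 = ((-9573/11712 + 15686/(6895 - 506/2465)) - 21692) - 28486 = ((-9573*1/11712 + 15686/(16995669/2465)) - 21692) - 28486 = ((-3191/3904 + 15686*(2465/16995669)) - 21692) - 28486 = ((-3191/3904 + 38665990/16995669) - 21692) - 28486 = (96718845181/66351091776 - 21692) - 28486 = -1439191163959811/66351091776 - 28486 = -3329268364290947/66351091776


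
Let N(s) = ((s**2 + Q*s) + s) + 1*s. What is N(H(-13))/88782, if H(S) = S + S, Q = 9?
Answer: 65/14797 ≈ 0.0043928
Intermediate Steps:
H(S) = 2*S
N(s) = s**2 + 11*s (N(s) = ((s**2 + 9*s) + s) + 1*s = (s**2 + 10*s) + s = s**2 + 11*s)
N(H(-13))/88782 = ((2*(-13))*(11 + 2*(-13)))/88782 = -26*(11 - 26)*(1/88782) = -26*(-15)*(1/88782) = 390*(1/88782) = 65/14797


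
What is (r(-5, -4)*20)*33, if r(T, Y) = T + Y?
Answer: -5940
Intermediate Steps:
(r(-5, -4)*20)*33 = ((-5 - 4)*20)*33 = -9*20*33 = -180*33 = -5940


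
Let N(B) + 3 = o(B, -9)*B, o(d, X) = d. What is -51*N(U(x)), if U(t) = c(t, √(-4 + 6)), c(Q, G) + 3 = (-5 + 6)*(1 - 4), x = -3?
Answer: -1683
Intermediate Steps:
c(Q, G) = -6 (c(Q, G) = -3 + (-5 + 6)*(1 - 4) = -3 + 1*(-3) = -3 - 3 = -6)
U(t) = -6
N(B) = -3 + B² (N(B) = -3 + B*B = -3 + B²)
-51*N(U(x)) = -51*(-3 + (-6)²) = -51*(-3 + 36) = -51*33 = -1683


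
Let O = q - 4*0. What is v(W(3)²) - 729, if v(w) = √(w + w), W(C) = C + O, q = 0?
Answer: -729 + 3*√2 ≈ -724.76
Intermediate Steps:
O = 0 (O = 0 - 4*0 = 0 + 0 = 0)
W(C) = C (W(C) = C + 0 = C)
v(w) = √2*√w (v(w) = √(2*w) = √2*√w)
v(W(3)²) - 729 = √2*√(3²) - 729 = √2*√9 - 729 = √2*3 - 729 = 3*√2 - 729 = -729 + 3*√2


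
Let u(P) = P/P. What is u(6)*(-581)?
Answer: -581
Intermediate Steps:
u(P) = 1
u(6)*(-581) = 1*(-581) = -581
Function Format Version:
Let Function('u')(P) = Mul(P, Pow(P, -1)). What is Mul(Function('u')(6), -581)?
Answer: -581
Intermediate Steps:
Function('u')(P) = 1
Mul(Function('u')(6), -581) = Mul(1, -581) = -581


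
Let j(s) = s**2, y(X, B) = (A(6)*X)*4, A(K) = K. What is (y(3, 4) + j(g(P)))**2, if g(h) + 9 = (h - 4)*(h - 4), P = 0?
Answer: 14641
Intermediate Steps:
g(h) = -9 + (-4 + h)**2 (g(h) = -9 + (h - 4)*(h - 4) = -9 + (-4 + h)*(-4 + h) = -9 + (-4 + h)**2)
y(X, B) = 24*X (y(X, B) = (6*X)*4 = 24*X)
(y(3, 4) + j(g(P)))**2 = (24*3 + (-9 + (-4 + 0)**2)**2)**2 = (72 + (-9 + (-4)**2)**2)**2 = (72 + (-9 + 16)**2)**2 = (72 + 7**2)**2 = (72 + 49)**2 = 121**2 = 14641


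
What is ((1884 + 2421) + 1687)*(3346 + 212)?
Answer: 21319536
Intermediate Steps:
((1884 + 2421) + 1687)*(3346 + 212) = (4305 + 1687)*3558 = 5992*3558 = 21319536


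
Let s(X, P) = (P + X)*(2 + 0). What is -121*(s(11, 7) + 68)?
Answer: -12584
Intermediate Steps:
s(X, P) = 2*P + 2*X (s(X, P) = (P + X)*2 = 2*P + 2*X)
-121*(s(11, 7) + 68) = -121*((2*7 + 2*11) + 68) = -121*((14 + 22) + 68) = -121*(36 + 68) = -121*104 = -12584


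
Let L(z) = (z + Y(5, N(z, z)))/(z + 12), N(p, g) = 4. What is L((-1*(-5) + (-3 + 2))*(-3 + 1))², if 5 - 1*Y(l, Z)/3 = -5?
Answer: 121/4 ≈ 30.250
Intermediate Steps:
Y(l, Z) = 30 (Y(l, Z) = 15 - 3*(-5) = 15 + 15 = 30)
L(z) = (30 + z)/(12 + z) (L(z) = (z + 30)/(z + 12) = (30 + z)/(12 + z))
L((-1*(-5) + (-3 + 2))*(-3 + 1))² = ((30 + (-1*(-5) + (-3 + 2))*(-3 + 1))/(12 + (-1*(-5) + (-3 + 2))*(-3 + 1)))² = ((30 + (5 - 1)*(-2))/(12 + (5 - 1)*(-2)))² = ((30 + 4*(-2))/(12 + 4*(-2)))² = ((30 - 8)/(12 - 8))² = (22/4)² = ((¼)*22)² = (11/2)² = 121/4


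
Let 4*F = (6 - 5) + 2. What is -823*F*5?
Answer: -12345/4 ≈ -3086.3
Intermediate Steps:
F = 3/4 (F = ((6 - 5) + 2)/4 = (1 + 2)/4 = (1/4)*3 = 3/4 ≈ 0.75000)
-823*F*5 = -2469*5/4 = -823*15/4 = -12345/4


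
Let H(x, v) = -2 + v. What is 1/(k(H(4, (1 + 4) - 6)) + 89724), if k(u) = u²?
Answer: 1/89733 ≈ 1.1144e-5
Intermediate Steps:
1/(k(H(4, (1 + 4) - 6)) + 89724) = 1/((-2 + ((1 + 4) - 6))² + 89724) = 1/((-2 + (5 - 6))² + 89724) = 1/((-2 - 1)² + 89724) = 1/((-3)² + 89724) = 1/(9 + 89724) = 1/89733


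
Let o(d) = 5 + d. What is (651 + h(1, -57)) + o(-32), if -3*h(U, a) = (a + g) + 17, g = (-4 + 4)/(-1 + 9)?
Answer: 1912/3 ≈ 637.33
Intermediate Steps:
g = 0 (g = 0/8 = 0*(⅛) = 0)
h(U, a) = -17/3 - a/3 (h(U, a) = -((a + 0) + 17)/3 = -(a + 17)/3 = -(17 + a)/3 = -17/3 - a/3)
(651 + h(1, -57)) + o(-32) = (651 + (-17/3 - ⅓*(-57))) + (5 - 32) = (651 + (-17/3 + 19)) - 27 = (651 + 40/3) - 27 = 1993/3 - 27 = 1912/3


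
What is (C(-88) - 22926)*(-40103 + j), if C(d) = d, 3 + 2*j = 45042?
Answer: 404666669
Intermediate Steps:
j = 45039/2 (j = -3/2 + (½)*45042 = -3/2 + 22521 = 45039/2 ≈ 22520.)
(C(-88) - 22926)*(-40103 + j) = (-88 - 22926)*(-40103 + 45039/2) = -23014*(-35167/2) = 404666669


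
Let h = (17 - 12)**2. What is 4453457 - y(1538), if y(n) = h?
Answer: 4453432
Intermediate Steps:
h = 25 (h = 5**2 = 25)
y(n) = 25
4453457 - y(1538) = 4453457 - 1*25 = 4453457 - 25 = 4453432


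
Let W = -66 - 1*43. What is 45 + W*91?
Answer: -9874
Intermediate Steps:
W = -109 (W = -66 - 43 = -109)
45 + W*91 = 45 - 109*91 = 45 - 9919 = -9874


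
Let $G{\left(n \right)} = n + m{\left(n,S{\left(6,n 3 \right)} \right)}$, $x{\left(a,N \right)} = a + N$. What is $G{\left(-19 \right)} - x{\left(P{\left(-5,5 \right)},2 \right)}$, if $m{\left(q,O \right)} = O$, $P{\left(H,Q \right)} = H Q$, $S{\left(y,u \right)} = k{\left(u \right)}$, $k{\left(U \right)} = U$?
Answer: $-53$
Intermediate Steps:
$S{\left(y,u \right)} = u$
$x{\left(a,N \right)} = N + a$
$G{\left(n \right)} = 4 n$ ($G{\left(n \right)} = n + n 3 = n + 3 n = 4 n$)
$G{\left(-19 \right)} - x{\left(P{\left(-5,5 \right)},2 \right)} = 4 \left(-19\right) - \left(2 - 25\right) = -76 - \left(2 - 25\right) = -76 - -23 = -76 + 23 = -53$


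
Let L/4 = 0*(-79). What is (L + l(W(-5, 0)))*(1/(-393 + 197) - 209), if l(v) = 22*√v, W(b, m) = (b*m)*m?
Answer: 0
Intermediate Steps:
W(b, m) = b*m²
L = 0 (L = 4*(0*(-79)) = 4*0 = 0)
(L + l(W(-5, 0)))*(1/(-393 + 197) - 209) = (0 + 22*√(-5*0²))*(1/(-393 + 197) - 209) = (0 + 22*√(-5*0))*(1/(-196) - 209) = (0 + 22*√0)*(-1/196 - 209) = (0 + 22*0)*(-40965/196) = (0 + 0)*(-40965/196) = 0*(-40965/196) = 0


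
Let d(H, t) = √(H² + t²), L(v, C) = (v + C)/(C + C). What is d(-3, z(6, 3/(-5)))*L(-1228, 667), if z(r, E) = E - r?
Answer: -1683*√146/6670 ≈ -3.0488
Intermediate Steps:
L(v, C) = (C + v)/(2*C) (L(v, C) = (C + v)/((2*C)) = (C + v)*(1/(2*C)) = (C + v)/(2*C))
d(-3, z(6, 3/(-5)))*L(-1228, 667) = √((-3)² + (3/(-5) - 1*6)²)*((½)*(667 - 1228)/667) = √(9 + (3*(-⅕) - 6)²)*((½)*(1/667)*(-561)) = √(9 + (-⅗ - 6)²)*(-561/1334) = √(9 + (-33/5)²)*(-561/1334) = √(9 + 1089/25)*(-561/1334) = √(1314/25)*(-561/1334) = (3*√146/5)*(-561/1334) = -1683*√146/6670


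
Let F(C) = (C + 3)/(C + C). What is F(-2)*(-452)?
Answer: 113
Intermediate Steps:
F(C) = (3 + C)/(2*C) (F(C) = (3 + C)/((2*C)) = (3 + C)*(1/(2*C)) = (3 + C)/(2*C))
F(-2)*(-452) = ((½)*(3 - 2)/(-2))*(-452) = ((½)*(-½)*1)*(-452) = -¼*(-452) = 113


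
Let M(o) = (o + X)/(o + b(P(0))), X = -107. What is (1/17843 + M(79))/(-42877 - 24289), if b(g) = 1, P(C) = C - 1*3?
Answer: 124881/23968858760 ≈ 5.2101e-6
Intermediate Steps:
P(C) = -3 + C (P(C) = C - 3 = -3 + C)
M(o) = (-107 + o)/(1 + o) (M(o) = (o - 107)/(o + 1) = (-107 + o)/(1 + o))
(1/17843 + M(79))/(-42877 - 24289) = (1/17843 + (-107 + 79)/(1 + 79))/(-42877 - 24289) = (1/17843 - 28/80)/(-67166) = (1/17843 + (1/80)*(-28))*(-1/67166) = (1/17843 - 7/20)*(-1/67166) = -124881/356860*(-1/67166) = 124881/23968858760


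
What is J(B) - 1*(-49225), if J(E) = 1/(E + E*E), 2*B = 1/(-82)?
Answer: 7996779/163 ≈ 49060.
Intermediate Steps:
B = -1/164 (B = (½)/(-82) = (½)*(-1/82) = -1/164 ≈ -0.0060976)
J(E) = 1/(E + E²)
J(B) - 1*(-49225) = 1/((-1/164)*(1 - 1/164)) - 1*(-49225) = -164/163/164 + 49225 = -164*164/163 + 49225 = -26896/163 + 49225 = 7996779/163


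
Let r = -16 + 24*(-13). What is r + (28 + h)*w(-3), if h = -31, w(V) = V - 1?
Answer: -316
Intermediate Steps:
w(V) = -1 + V
r = -328 (r = -16 - 312 = -328)
r + (28 + h)*w(-3) = -328 + (28 - 31)*(-1 - 3) = -328 - 3*(-4) = -328 + 12 = -316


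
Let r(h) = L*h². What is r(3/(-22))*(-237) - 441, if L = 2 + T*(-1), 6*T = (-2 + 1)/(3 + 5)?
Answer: -3484071/7744 ≈ -449.91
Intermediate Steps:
T = -1/48 (T = ((-2 + 1)/(3 + 5))/6 = (-1/8)/6 = (-1*⅛)/6 = (⅙)*(-⅛) = -1/48 ≈ -0.020833)
L = 97/48 (L = 2 - 1/48*(-1) = 2 + 1/48 = 97/48 ≈ 2.0208)
r(h) = 97*h²/48
r(3/(-22))*(-237) - 441 = (97*(3/(-22))²/48)*(-237) - 441 = (97*(3*(-1/22))²/48)*(-237) - 441 = (97*(-3/22)²/48)*(-237) - 441 = ((97/48)*(9/484))*(-237) - 441 = (291/7744)*(-237) - 441 = -68967/7744 - 441 = -3484071/7744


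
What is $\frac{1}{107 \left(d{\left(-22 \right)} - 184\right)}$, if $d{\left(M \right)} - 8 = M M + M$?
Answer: $\frac{1}{30602} \approx 3.2678 \cdot 10^{-5}$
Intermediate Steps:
$d{\left(M \right)} = 8 + M + M^{2}$ ($d{\left(M \right)} = 8 + \left(M M + M\right) = 8 + \left(M^{2} + M\right) = 8 + \left(M + M^{2}\right) = 8 + M + M^{2}$)
$\frac{1}{107 \left(d{\left(-22 \right)} - 184\right)} = \frac{1}{107 \left(\left(8 - 22 + \left(-22\right)^{2}\right) - 184\right)} = \frac{1}{107 \left(\left(8 - 22 + 484\right) - 184\right)} = \frac{1}{107 \left(470 - 184\right)} = \frac{1}{107 \cdot 286} = \frac{1}{107} \cdot \frac{1}{286} = \frac{1}{30602}$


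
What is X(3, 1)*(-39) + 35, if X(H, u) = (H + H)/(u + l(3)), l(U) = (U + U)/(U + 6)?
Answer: -527/5 ≈ -105.40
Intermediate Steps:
l(U) = 2*U/(6 + U) (l(U) = (2*U)/(6 + U) = 2*U/(6 + U))
X(H, u) = 2*H/(⅔ + u) (X(H, u) = (H + H)/(u + 2*3/(6 + 3)) = (2*H)/(u + 2*3/9) = (2*H)/(u + 2*3*(⅑)) = (2*H)/(u + ⅔) = (2*H)/(⅔ + u) = 2*H/(⅔ + u))
X(3, 1)*(-39) + 35 = (6*3/(2 + 3*1))*(-39) + 35 = (6*3/(2 + 3))*(-39) + 35 = (6*3/5)*(-39) + 35 = (6*3*(⅕))*(-39) + 35 = (18/5)*(-39) + 35 = -702/5 + 35 = -527/5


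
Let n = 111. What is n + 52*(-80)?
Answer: -4049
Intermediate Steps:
n + 52*(-80) = 111 + 52*(-80) = 111 - 4160 = -4049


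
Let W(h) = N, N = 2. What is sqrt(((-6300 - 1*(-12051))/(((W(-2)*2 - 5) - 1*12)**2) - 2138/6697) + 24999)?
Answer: 2*sqrt(47434593721351)/87061 ≈ 158.22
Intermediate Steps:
W(h) = 2
sqrt(((-6300 - 1*(-12051))/(((W(-2)*2 - 5) - 1*12)**2) - 2138/6697) + 24999) = sqrt(((-6300 - 1*(-12051))/(((2*2 - 5) - 1*12)**2) - 2138/6697) + 24999) = sqrt(((-6300 + 12051)/(((4 - 5) - 12)**2) - 2138*1/6697) + 24999) = sqrt((5751/((-1 - 12)**2) - 2138/6697) + 24999) = sqrt((5751/((-13)**2) - 2138/6697) + 24999) = sqrt((5751/169 - 2138/6697) + 24999) = sqrt(38153125/1131793 + 24999) = sqrt(28331846332/1131793) = 2*sqrt(47434593721351)/87061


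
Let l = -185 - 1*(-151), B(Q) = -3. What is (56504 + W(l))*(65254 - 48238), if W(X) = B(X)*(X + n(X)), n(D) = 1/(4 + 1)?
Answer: 4815987432/5 ≈ 9.6320e+8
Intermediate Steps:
l = -34 (l = -185 + 151 = -34)
n(D) = ⅕ (n(D) = 1/5 = ⅕)
W(X) = -⅗ - 3*X (W(X) = -3*(X + ⅕) = -3*(⅕ + X) = -⅗ - 3*X)
(56504 + W(l))*(65254 - 48238) = (56504 + (-⅗ - 3*(-34)))*(65254 - 48238) = (56504 + (-⅗ + 102))*17016 = (56504 + 507/5)*17016 = (283027/5)*17016 = 4815987432/5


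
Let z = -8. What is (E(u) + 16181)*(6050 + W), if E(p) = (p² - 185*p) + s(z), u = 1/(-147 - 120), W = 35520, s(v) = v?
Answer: 47930475757010/71289 ≈ 6.7234e+8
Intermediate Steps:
u = -1/267 (u = 1/(-267) = -1/267 ≈ -0.0037453)
E(p) = -8 + p² - 185*p (E(p) = (p² - 185*p) - 8 = -8 + p² - 185*p)
(E(u) + 16181)*(6050 + W) = ((-8 + (-1/267)² - 185*(-1/267)) + 16181)*(6050 + 35520) = ((-8 + 1/71289 + 185/267) + 16181)*41570 = (-520916/71289 + 16181)*41570 = (1153006393/71289)*41570 = 47930475757010/71289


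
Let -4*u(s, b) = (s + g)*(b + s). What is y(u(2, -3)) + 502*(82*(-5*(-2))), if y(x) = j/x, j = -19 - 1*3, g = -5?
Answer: 1235008/3 ≈ 4.1167e+5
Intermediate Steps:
j = -22 (j = -19 - 3 = -22)
u(s, b) = -(-5 + s)*(b + s)/4 (u(s, b) = -(s - 5)*(b + s)/4 = -(-5 + s)*(b + s)/4)
y(x) = -22/x
y(u(2, -3)) + 502*(82*(-5*(-2))) = -22/(-1/4*2**2 + (5/4)*(-3) + (5/4)*2 - 1/4*(-3)*2) + 502*(82*(-5*(-2))) = -22/(-1/4*4 - 15/4 + 5/2 + 3/2) + 502*(82*10) = -22/(-1 - 15/4 + 5/2 + 3/2) + 502*820 = -22/(-3/4) + 411640 = -22*(-4/3) + 411640 = 88/3 + 411640 = 1235008/3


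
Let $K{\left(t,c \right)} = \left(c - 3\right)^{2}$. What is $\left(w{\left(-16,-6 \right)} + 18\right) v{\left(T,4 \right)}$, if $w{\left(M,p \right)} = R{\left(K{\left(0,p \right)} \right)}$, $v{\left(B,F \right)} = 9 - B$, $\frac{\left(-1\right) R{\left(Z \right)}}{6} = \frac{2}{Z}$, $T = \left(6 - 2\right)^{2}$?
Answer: $- \frac{3374}{27} \approx -124.96$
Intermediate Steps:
$K{\left(t,c \right)} = \left(-3 + c\right)^{2}$
$T = 16$ ($T = 4^{2} = 16$)
$R{\left(Z \right)} = - \frac{12}{Z}$ ($R{\left(Z \right)} = - 6 \frac{2}{Z} = - \frac{12}{Z}$)
$w{\left(M,p \right)} = - \frac{12}{\left(-3 + p\right)^{2}}$
$\left(w{\left(-16,-6 \right)} + 18\right) v{\left(T,4 \right)} = \left(- \frac{12}{\left(-3 - 6\right)^{2}} + 18\right) \left(9 - 16\right) = \left(- \frac{12}{81} + 18\right) \left(9 - 16\right) = \left(\left(-12\right) \frac{1}{81} + 18\right) \left(-7\right) = \left(- \frac{4}{27} + 18\right) \left(-7\right) = \frac{482}{27} \left(-7\right) = - \frac{3374}{27}$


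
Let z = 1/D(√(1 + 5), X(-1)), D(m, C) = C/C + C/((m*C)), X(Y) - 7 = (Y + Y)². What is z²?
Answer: 6/(1 + √6)² ≈ 0.50424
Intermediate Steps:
X(Y) = 7 + 4*Y² (X(Y) = 7 + (Y + Y)² = 7 + (2*Y)² = 7 + 4*Y²)
D(m, C) = 1 + 1/m (D(m, C) = 1 + C/((C*m)) = 1 + C*(1/(C*m)) = 1 + 1/m)
z = √6/(1 + √6) (z = 1/((1 + √(1 + 5))/(√(1 + 5))) = 1/((1 + √6)/(√6)) = 1/((√6/6)*(1 + √6)) = 1/(√6*(1 + √6)/6) = √6/(1 + √6) ≈ 0.71010)
z² = (6/5 - √6/5)²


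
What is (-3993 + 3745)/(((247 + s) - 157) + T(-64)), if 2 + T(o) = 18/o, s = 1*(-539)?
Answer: 7936/14441 ≈ 0.54955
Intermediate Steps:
s = -539
T(o) = -2 + 18/o
(-3993 + 3745)/(((247 + s) - 157) + T(-64)) = (-3993 + 3745)/(((247 - 539) - 157) + (-2 + 18/(-64))) = -248/((-292 - 157) + (-2 + 18*(-1/64))) = -248/(-449 + (-2 - 9/32)) = -248/(-449 - 73/32) = -248/(-14441/32) = -248*(-32/14441) = 7936/14441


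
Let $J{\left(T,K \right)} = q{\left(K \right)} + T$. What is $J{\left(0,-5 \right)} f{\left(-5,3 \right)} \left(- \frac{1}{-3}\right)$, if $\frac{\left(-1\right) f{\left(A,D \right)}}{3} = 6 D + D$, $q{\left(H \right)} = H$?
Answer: $105$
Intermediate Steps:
$f{\left(A,D \right)} = - 21 D$ ($f{\left(A,D \right)} = - 3 \left(6 D + D\right) = - 3 \cdot 7 D = - 21 D$)
$J{\left(T,K \right)} = K + T$
$J{\left(0,-5 \right)} f{\left(-5,3 \right)} \left(- \frac{1}{-3}\right) = \left(-5 + 0\right) \left(\left(-21\right) 3\right) \left(- \frac{1}{-3}\right) = \left(-5\right) \left(-63\right) \left(\left(-1\right) \left(- \frac{1}{3}\right)\right) = 315 \cdot \frac{1}{3} = 105$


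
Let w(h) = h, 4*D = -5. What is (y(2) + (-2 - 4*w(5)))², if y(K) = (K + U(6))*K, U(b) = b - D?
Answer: 49/4 ≈ 12.250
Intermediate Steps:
D = -5/4 (D = (¼)*(-5) = -5/4 ≈ -1.2500)
U(b) = 5/4 + b (U(b) = b - 1*(-5/4) = b + 5/4 = 5/4 + b)
y(K) = K*(29/4 + K) (y(K) = (K + (5/4 + 6))*K = (K + 29/4)*K = (29/4 + K)*K = K*(29/4 + K))
(y(2) + (-2 - 4*w(5)))² = ((¼)*2*(29 + 4*2) + (-2 - 4*5))² = ((¼)*2*(29 + 8) + (-2 - 20))² = ((¼)*2*37 - 22)² = (37/2 - 22)² = (-7/2)² = 49/4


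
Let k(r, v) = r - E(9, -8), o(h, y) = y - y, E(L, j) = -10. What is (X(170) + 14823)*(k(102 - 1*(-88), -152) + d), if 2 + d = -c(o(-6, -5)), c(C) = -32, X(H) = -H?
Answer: 3370190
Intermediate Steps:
o(h, y) = 0
k(r, v) = 10 + r (k(r, v) = r - 1*(-10) = r + 10 = 10 + r)
d = 30 (d = -2 - 1*(-32) = -2 + 32 = 30)
(X(170) + 14823)*(k(102 - 1*(-88), -152) + d) = (-1*170 + 14823)*((10 + (102 - 1*(-88))) + 30) = (-170 + 14823)*((10 + (102 + 88)) + 30) = 14653*((10 + 190) + 30) = 14653*(200 + 30) = 14653*230 = 3370190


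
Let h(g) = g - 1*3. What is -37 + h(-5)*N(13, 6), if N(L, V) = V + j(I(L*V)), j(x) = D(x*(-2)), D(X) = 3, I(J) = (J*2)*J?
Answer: -109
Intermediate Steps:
I(J) = 2*J**2 (I(J) = (2*J)*J = 2*J**2)
j(x) = 3
N(L, V) = 3 + V (N(L, V) = V + 3 = 3 + V)
h(g) = -3 + g (h(g) = g - 3 = -3 + g)
-37 + h(-5)*N(13, 6) = -37 + (-3 - 5)*(3 + 6) = -37 - 8*9 = -37 - 72 = -109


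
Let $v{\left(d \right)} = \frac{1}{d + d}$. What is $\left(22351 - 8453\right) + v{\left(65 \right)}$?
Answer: $\frac{1806741}{130} \approx 13898.0$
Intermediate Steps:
$v{\left(d \right)} = \frac{1}{2 d}$
$\left(22351 - 8453\right) + v{\left(65 \right)} = \left(22351 - 8453\right) + \frac{1}{2 \cdot 65} = 13898 + \frac{1}{2} \cdot \frac{1}{65} = 13898 + \frac{1}{130} = \frac{1806741}{130}$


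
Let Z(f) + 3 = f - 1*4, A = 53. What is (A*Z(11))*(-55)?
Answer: -11660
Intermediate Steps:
Z(f) = -7 + f (Z(f) = -3 + (f - 1*4) = -3 + (f - 4) = -3 + (-4 + f) = -7 + f)
(A*Z(11))*(-55) = (53*(-7 + 11))*(-55) = (53*4)*(-55) = 212*(-55) = -11660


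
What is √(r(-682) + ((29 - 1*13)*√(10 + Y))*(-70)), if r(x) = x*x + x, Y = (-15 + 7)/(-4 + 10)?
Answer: √(4179978 - 3360*√78)/3 ≈ 679.08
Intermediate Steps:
Y = -4/3 (Y = -8/6 = -8*⅙ = -4/3 ≈ -1.3333)
r(x) = x + x² (r(x) = x² + x = x + x²)
√(r(-682) + ((29 - 1*13)*√(10 + Y))*(-70)) = √(-682*(1 - 682) + ((29 - 1*13)*√(10 - 4/3))*(-70)) = √(-682*(-681) + ((29 - 13)*√(26/3))*(-70)) = √(464442 + (16*(√78/3))*(-70)) = √(464442 + (16*√78/3)*(-70)) = √(464442 - 1120*√78/3)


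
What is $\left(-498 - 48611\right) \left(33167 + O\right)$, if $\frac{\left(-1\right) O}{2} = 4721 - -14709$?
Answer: $279577537$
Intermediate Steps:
$O = -38860$ ($O = - 2 \left(4721 - -14709\right) = - 2 \left(4721 + 14709\right) = \left(-2\right) 19430 = -38860$)
$\left(-498 - 48611\right) \left(33167 + O\right) = \left(-498 - 48611\right) \left(33167 - 38860\right) = \left(-49109\right) \left(-5693\right) = 279577537$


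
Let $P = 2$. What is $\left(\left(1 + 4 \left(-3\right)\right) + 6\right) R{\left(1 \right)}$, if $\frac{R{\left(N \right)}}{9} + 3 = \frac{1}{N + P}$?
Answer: $120$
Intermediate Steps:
$R{\left(N \right)} = -27 + \frac{9}{2 + N}$ ($R{\left(N \right)} = -27 + \frac{9}{N + 2} = -27 + \frac{9}{2 + N}$)
$\left(\left(1 + 4 \left(-3\right)\right) + 6\right) R{\left(1 \right)} = \left(\left(1 + 4 \left(-3\right)\right) + 6\right) \frac{9 \left(-5 - 3\right)}{2 + 1} = \left(\left(1 - 12\right) + 6\right) \frac{9 \left(-5 - 3\right)}{3} = \left(-11 + 6\right) 9 \cdot \frac{1}{3} \left(-8\right) = \left(-5\right) \left(-24\right) = 120$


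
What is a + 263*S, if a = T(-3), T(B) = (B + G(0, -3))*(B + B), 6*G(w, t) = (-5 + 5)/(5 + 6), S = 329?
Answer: 86545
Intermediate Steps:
G(w, t) = 0 (G(w, t) = ((-5 + 5)/(5 + 6))/6 = (0/11)/6 = (0*(1/11))/6 = (⅙)*0 = 0)
T(B) = 2*B² (T(B) = (B + 0)*(B + B) = B*(2*B) = 2*B²)
a = 18 (a = 2*(-3)² = 2*9 = 18)
a + 263*S = 18 + 263*329 = 18 + 86527 = 86545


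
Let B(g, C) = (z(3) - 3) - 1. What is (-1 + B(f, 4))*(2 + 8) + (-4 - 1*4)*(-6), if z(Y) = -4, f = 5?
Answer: -42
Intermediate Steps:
B(g, C) = -8 (B(g, C) = (-4 - 3) - 1 = -7 - 1 = -8)
(-1 + B(f, 4))*(2 + 8) + (-4 - 1*4)*(-6) = (-1 - 8)*(2 + 8) + (-4 - 1*4)*(-6) = -9*10 + (-4 - 4)*(-6) = -90 - 8*(-6) = -90 + 48 = -42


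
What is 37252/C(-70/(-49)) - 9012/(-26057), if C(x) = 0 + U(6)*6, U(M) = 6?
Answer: 242749949/234513 ≈ 1035.1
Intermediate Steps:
C(x) = 36 (C(x) = 0 + 6*6 = 0 + 36 = 36)
37252/C(-70/(-49)) - 9012/(-26057) = 37252/36 - 9012/(-26057) = 37252*(1/36) - 9012*(-1/26057) = 9313/9 + 9012/26057 = 242749949/234513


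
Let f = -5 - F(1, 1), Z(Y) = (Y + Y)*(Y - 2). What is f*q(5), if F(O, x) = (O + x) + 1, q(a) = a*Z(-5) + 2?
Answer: -2816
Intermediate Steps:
Z(Y) = 2*Y*(-2 + Y) (Z(Y) = (2*Y)*(-2 + Y) = 2*Y*(-2 + Y))
q(a) = 2 + 70*a (q(a) = a*(2*(-5)*(-2 - 5)) + 2 = a*(2*(-5)*(-7)) + 2 = a*70 + 2 = 70*a + 2 = 2 + 70*a)
F(O, x) = 1 + O + x
f = -8 (f = -5 - (1 + 1 + 1) = -5 - 1*3 = -5 - 3 = -8)
f*q(5) = -8*(2 + 70*5) = -8*(2 + 350) = -8*352 = -2816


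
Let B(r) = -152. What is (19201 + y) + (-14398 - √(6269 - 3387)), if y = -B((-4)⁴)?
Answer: 4955 - √2882 ≈ 4901.3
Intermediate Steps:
y = 152 (y = -1*(-152) = 152)
(19201 + y) + (-14398 - √(6269 - 3387)) = (19201 + 152) + (-14398 - √(6269 - 3387)) = 19353 + (-14398 - √2882) = 4955 - √2882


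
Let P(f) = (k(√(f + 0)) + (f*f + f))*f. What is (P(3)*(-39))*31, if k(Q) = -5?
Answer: -25389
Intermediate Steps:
P(f) = f*(-5 + f + f²) (P(f) = (-5 + (f*f + f))*f = (-5 + (f² + f))*f = (-5 + (f + f²))*f = (-5 + f + f²)*f = f*(-5 + f + f²))
(P(3)*(-39))*31 = ((3*(-5 + 3 + 3²))*(-39))*31 = ((3*(-5 + 3 + 9))*(-39))*31 = ((3*7)*(-39))*31 = (21*(-39))*31 = -819*31 = -25389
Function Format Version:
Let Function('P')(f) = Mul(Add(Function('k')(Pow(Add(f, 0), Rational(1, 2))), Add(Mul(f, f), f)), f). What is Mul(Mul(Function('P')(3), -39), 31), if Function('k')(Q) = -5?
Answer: -25389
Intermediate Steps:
Function('P')(f) = Mul(f, Add(-5, f, Pow(f, 2))) (Function('P')(f) = Mul(Add(-5, Add(Mul(f, f), f)), f) = Mul(Add(-5, Add(Pow(f, 2), f)), f) = Mul(Add(-5, Add(f, Pow(f, 2))), f) = Mul(Add(-5, f, Pow(f, 2)), f) = Mul(f, Add(-5, f, Pow(f, 2))))
Mul(Mul(Function('P')(3), -39), 31) = Mul(Mul(Mul(3, Add(-5, 3, Pow(3, 2))), -39), 31) = Mul(Mul(Mul(3, Add(-5, 3, 9)), -39), 31) = Mul(Mul(Mul(3, 7), -39), 31) = Mul(Mul(21, -39), 31) = Mul(-819, 31) = -25389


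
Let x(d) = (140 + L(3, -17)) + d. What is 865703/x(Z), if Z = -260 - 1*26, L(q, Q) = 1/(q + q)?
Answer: -5194218/875 ≈ -5936.3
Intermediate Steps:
L(q, Q) = 1/(2*q)
Z = -286 (Z = -260 - 26 = -286)
x(d) = 841/6 + d (x(d) = (140 + (½)/3) + d = (140 + (½)*(⅓)) + d = (140 + ⅙) + d = 841/6 + d)
865703/x(Z) = 865703/(841/6 - 286) = 865703/(-875/6) = 865703*(-6/875) = -5194218/875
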